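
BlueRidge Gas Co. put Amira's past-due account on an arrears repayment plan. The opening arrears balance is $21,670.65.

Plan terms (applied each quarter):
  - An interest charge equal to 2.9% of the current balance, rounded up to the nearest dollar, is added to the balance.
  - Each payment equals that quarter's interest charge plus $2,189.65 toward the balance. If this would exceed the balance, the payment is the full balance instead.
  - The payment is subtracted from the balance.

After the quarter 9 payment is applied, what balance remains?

Quarter 1: opening $21,670.65; interest $629.00 → $22,299.65; payment $2,818.65; balance $19,481.00
Quarter 2: opening $19,481.00; interest $565.00 → $20,046.00; payment $2,754.65; balance $17,291.35
Quarter 3: opening $17,291.35; interest $502.00 → $17,793.35; payment $2,691.65; balance $15,101.70
Quarter 4: opening $15,101.70; interest $438.00 → $15,539.70; payment $2,627.65; balance $12,912.05
Quarter 5: opening $12,912.05; interest $375.00 → $13,287.05; payment $2,564.65; balance $10,722.40
Quarter 6: opening $10,722.40; interest $311.00 → $11,033.40; payment $2,500.65; balance $8,532.75
Quarter 7: opening $8,532.75; interest $248.00 → $8,780.75; payment $2,437.65; balance $6,343.10
Quarter 8: opening $6,343.10; interest $184.00 → $6,527.10; payment $2,373.65; balance $4,153.45
Quarter 9: opening $4,153.45; interest $121.00 → $4,274.45; payment $2,310.65; balance $1,963.80

$1,963.80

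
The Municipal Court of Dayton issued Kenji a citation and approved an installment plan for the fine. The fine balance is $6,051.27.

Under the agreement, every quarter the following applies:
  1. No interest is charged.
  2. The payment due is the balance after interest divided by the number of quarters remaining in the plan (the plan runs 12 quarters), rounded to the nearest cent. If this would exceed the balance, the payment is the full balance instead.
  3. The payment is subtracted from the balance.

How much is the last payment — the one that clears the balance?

Quarter 1: $6,051.27 − $504.27 → $5,547.00
Quarter 2: $5,547.00 − $504.27 → $5,042.73
Quarter 3: $5,042.73 − $504.27 → $4,538.46
Quarter 4: $4,538.46 − $504.27 → $4,034.19
Quarter 5: $4,034.19 − $504.27 → $3,529.92
Quarter 6: $3,529.92 − $504.27 → $3,025.65
Quarter 7: $3,025.65 − $504.28 → $2,521.37
Quarter 8: $2,521.37 − $504.27 → $2,017.10
Quarter 9: $2,017.10 − $504.28 → $1,512.82
Quarter 10: $1,512.82 − $504.27 → $1,008.55
Quarter 11: $1,008.55 − $504.28 → $504.27
Quarter 12: $504.27 − $504.27 → $0.00

$504.27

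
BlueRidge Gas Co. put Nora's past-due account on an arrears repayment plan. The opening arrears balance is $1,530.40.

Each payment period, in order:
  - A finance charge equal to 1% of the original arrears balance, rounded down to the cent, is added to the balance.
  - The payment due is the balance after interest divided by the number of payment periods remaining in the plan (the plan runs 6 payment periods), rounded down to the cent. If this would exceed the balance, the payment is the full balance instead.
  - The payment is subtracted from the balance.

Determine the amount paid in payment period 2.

$260.67

# | Opening | Interest | Payment | End bal
1 | $1,530.40 | $15.30 | $257.61 | $1,288.09
2 | $1,288.09 | $15.30 | $260.67 | $1,042.72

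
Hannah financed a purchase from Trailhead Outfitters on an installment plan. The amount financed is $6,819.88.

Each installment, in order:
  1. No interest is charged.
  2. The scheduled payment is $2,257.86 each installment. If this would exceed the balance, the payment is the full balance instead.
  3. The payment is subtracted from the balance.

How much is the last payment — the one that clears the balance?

# | Opening | Payment | End bal
1 | $6,819.88 | $2,257.86 | $4,562.02
2 | $4,562.02 | $2,257.86 | $2,304.16
3 | $2,304.16 | $2,257.86 | $46.30
4 | $46.30 | $46.30 | $0.00

$46.30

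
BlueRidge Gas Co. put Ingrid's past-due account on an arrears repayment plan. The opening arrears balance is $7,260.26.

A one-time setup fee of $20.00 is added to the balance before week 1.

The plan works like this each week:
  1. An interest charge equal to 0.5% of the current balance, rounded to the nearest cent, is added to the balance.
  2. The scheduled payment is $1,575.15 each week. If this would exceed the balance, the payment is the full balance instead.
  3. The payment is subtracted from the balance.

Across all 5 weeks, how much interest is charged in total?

Week 1: opening $7,280.26; interest $36.40 → $7,316.66; payment $1,575.15; balance $5,741.51
Week 2: opening $5,741.51; interest $28.71 → $5,770.22; payment $1,575.15; balance $4,195.07
Week 3: opening $4,195.07; interest $20.98 → $4,216.05; payment $1,575.15; balance $2,640.90
Week 4: opening $2,640.90; interest $13.20 → $2,654.10; payment $1,575.15; balance $1,078.95
Week 5: opening $1,078.95; interest $5.39 → $1,084.34; payment $1,084.34; balance $0.00
Total interest: $36.40 + $28.71 + $20.98 + $13.20 + $5.39 = $104.68

$104.68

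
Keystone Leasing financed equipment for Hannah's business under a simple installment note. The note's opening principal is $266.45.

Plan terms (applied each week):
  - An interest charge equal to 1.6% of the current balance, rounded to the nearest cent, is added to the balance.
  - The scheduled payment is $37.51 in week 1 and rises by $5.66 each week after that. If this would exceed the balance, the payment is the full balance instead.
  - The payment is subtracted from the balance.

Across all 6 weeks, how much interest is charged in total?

Week 1: $266.45 +$4.26 interest = $270.71; pay $37.51 → $233.20
Week 2: $233.20 +$3.73 interest = $236.93; pay $43.17 → $193.76
Week 3: $193.76 +$3.10 interest = $196.86; pay $48.83 → $148.03
Week 4: $148.03 +$2.37 interest = $150.40; pay $54.49 → $95.91
Week 5: $95.91 +$1.53 interest = $97.44; pay $60.15 → $37.29
Week 6: $37.29 +$0.60 interest = $37.89; pay $37.89 → $0.00
Total interest: $4.26 + $3.73 + $3.10 + $2.37 + $1.53 + $0.60 = $15.59

$15.59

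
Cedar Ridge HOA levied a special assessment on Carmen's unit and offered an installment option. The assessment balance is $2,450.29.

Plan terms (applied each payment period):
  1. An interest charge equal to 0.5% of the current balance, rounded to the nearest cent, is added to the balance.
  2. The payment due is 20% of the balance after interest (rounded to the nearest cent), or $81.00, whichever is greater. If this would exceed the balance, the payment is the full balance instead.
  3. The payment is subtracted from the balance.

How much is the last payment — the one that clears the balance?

$24.58

Payment period 1: $2,450.29 +$12.25 interest = $2,462.54; pay $492.51 → $1,970.03
Payment period 2: $1,970.03 +$9.85 interest = $1,979.88; pay $395.98 → $1,583.90
Payment period 3: $1,583.90 +$7.92 interest = $1,591.82; pay $318.36 → $1,273.46
Payment period 4: $1,273.46 +$6.37 interest = $1,279.83; pay $255.97 → $1,023.86
Payment period 5: $1,023.86 +$5.12 interest = $1,028.98; pay $205.80 → $823.18
Payment period 6: $823.18 +$4.12 interest = $827.30; pay $165.46 → $661.84
Payment period 7: $661.84 +$3.31 interest = $665.15; pay $133.03 → $532.12
Payment period 8: $532.12 +$2.66 interest = $534.78; pay $106.96 → $427.82
Payment period 9: $427.82 +$2.14 interest = $429.96; pay $85.99 → $343.97
Payment period 10: $343.97 +$1.72 interest = $345.69; pay $81.00 → $264.69
Payment period 11: $264.69 +$1.32 interest = $266.01; pay $81.00 → $185.01
Payment period 12: $185.01 +$0.93 interest = $185.94; pay $81.00 → $104.94
Payment period 13: $104.94 +$0.52 interest = $105.46; pay $81.00 → $24.46
Payment period 14: $24.46 +$0.12 interest = $24.58; pay $24.58 → $0.00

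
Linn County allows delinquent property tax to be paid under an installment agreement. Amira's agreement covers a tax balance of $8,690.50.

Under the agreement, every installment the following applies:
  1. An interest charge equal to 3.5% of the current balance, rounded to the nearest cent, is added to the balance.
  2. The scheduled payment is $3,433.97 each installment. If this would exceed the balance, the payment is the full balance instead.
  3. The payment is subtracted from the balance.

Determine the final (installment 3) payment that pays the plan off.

# | Opening | Interest | Payment | End bal
1 | $8,690.50 | $304.17 | $3,433.97 | $5,560.70
2 | $5,560.70 | $194.62 | $3,433.97 | $2,321.35
3 | $2,321.35 | $81.25 | $2,402.60 | $0.00

$2,402.60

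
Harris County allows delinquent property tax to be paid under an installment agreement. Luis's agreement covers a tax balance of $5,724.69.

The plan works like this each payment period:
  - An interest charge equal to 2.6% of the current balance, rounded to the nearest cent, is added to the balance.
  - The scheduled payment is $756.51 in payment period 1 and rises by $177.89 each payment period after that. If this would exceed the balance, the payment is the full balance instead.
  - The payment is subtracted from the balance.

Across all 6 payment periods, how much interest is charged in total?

# | Opening | Interest | Payment | End bal
1 | $5,724.69 | $148.84 | $756.51 | $5,117.02
2 | $5,117.02 | $133.04 | $934.40 | $4,315.66
3 | $4,315.66 | $112.21 | $1,112.29 | $3,315.58
4 | $3,315.58 | $86.21 | $1,290.18 | $2,111.61
5 | $2,111.61 | $54.90 | $1,468.07 | $698.44
6 | $698.44 | $18.16 | $716.60 | $0.00
Total interest: $148.84 + $133.04 + $112.21 + $86.21 + $54.90 + $18.16 = $553.36

$553.36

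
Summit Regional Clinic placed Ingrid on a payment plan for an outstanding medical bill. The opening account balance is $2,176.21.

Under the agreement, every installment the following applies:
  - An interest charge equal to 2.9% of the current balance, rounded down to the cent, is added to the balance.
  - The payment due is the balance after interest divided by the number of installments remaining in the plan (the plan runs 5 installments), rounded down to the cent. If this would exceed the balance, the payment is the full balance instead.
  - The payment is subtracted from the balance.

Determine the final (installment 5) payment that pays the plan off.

Installment 1: $2,176.21 +$63.11 interest = $2,239.32; pay $447.86 → $1,791.46
Installment 2: $1,791.46 +$51.95 interest = $1,843.41; pay $460.85 → $1,382.56
Installment 3: $1,382.56 +$40.09 interest = $1,422.65; pay $474.21 → $948.44
Installment 4: $948.44 +$27.50 interest = $975.94; pay $487.97 → $487.97
Installment 5: $487.97 +$14.15 interest = $502.12; pay $502.12 → $0.00

$502.12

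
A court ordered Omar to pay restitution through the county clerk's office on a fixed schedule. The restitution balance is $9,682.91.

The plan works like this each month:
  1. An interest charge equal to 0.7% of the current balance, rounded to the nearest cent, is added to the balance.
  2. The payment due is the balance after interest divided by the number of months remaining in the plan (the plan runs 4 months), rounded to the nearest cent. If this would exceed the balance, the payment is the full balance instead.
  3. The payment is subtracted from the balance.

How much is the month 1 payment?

$2,437.67

# | Opening | Interest | Payment | End bal
1 | $9,682.91 | $67.78 | $2,437.67 | $7,313.02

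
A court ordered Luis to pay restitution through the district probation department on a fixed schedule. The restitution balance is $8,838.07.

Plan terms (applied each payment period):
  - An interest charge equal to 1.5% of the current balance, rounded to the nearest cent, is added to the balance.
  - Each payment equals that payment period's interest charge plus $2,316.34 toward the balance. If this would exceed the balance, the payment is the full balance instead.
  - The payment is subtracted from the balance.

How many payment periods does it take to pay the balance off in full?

Payment period 1: opening $8,838.07; interest $132.57 → $8,970.64; payment $2,448.91; balance $6,521.73
Payment period 2: opening $6,521.73; interest $97.83 → $6,619.56; payment $2,414.17; balance $4,205.39
Payment period 3: opening $4,205.39; interest $63.08 → $4,268.47; payment $2,379.42; balance $1,889.05
Payment period 4: opening $1,889.05; interest $28.34 → $1,917.39; payment $1,917.39; balance $0.00
Balance reaches $0.00 in payment period 4.

4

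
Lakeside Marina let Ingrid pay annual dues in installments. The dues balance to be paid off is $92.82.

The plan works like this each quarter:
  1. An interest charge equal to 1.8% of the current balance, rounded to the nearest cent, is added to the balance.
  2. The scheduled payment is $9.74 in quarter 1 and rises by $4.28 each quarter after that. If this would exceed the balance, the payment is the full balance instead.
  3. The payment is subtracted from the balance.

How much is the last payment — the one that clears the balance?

Quarter 1: $92.82 +$1.67 interest = $94.49; pay $9.74 → $84.75
Quarter 2: $84.75 +$1.53 interest = $86.28; pay $14.02 → $72.26
Quarter 3: $72.26 +$1.30 interest = $73.56; pay $18.30 → $55.26
Quarter 4: $55.26 +$0.99 interest = $56.25; pay $22.58 → $33.67
Quarter 5: $33.67 +$0.61 interest = $34.28; pay $26.86 → $7.42
Quarter 6: $7.42 +$0.13 interest = $7.55; pay $7.55 → $0.00

$7.55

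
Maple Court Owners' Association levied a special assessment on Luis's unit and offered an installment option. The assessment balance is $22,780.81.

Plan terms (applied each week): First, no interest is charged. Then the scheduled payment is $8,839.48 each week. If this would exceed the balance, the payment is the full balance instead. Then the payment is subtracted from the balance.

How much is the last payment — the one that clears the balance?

# | Opening | Payment | End bal
1 | $22,780.81 | $8,839.48 | $13,941.33
2 | $13,941.33 | $8,839.48 | $5,101.85
3 | $5,101.85 | $5,101.85 | $0.00

$5,101.85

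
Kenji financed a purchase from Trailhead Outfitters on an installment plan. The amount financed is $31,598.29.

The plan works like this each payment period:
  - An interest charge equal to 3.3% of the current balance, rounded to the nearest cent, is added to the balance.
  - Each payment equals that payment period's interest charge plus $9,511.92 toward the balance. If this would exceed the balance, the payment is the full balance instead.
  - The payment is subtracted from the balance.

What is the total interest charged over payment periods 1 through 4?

# | Opening | Interest | Payment | End bal
1 | $31,598.29 | $1,042.74 | $10,554.66 | $22,086.37
2 | $22,086.37 | $728.85 | $10,240.77 | $12,574.45
3 | $12,574.45 | $414.96 | $9,926.88 | $3,062.53
4 | $3,062.53 | $101.06 | $3,163.59 | $0.00
Total interest: $1,042.74 + $728.85 + $414.96 + $101.06 = $2,287.61

$2,287.61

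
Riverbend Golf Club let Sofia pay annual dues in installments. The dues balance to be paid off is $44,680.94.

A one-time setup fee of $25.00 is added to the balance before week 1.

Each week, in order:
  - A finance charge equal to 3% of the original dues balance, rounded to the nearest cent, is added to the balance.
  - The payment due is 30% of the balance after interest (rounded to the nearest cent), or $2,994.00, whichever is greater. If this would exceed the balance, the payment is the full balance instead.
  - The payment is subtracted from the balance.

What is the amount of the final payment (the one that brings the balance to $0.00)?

$2,745.46

Week 1: $44,705.94 +$1,340.43 interest = $46,046.37; pay $13,813.91 → $32,232.46
Week 2: $32,232.46 +$1,340.43 interest = $33,572.89; pay $10,071.87 → $23,501.02
Week 3: $23,501.02 +$1,340.43 interest = $24,841.45; pay $7,452.44 → $17,389.01
Week 4: $17,389.01 +$1,340.43 interest = $18,729.44; pay $5,618.83 → $13,110.61
Week 5: $13,110.61 +$1,340.43 interest = $14,451.04; pay $4,335.31 → $10,115.73
Week 6: $10,115.73 +$1,340.43 interest = $11,456.16; pay $3,436.85 → $8,019.31
Week 7: $8,019.31 +$1,340.43 interest = $9,359.74; pay $2,994.00 → $6,365.74
Week 8: $6,365.74 +$1,340.43 interest = $7,706.17; pay $2,994.00 → $4,712.17
Week 9: $4,712.17 +$1,340.43 interest = $6,052.60; pay $2,994.00 → $3,058.60
Week 10: $3,058.60 +$1,340.43 interest = $4,399.03; pay $2,994.00 → $1,405.03
Week 11: $1,405.03 +$1,340.43 interest = $2,745.46; pay $2,745.46 → $0.00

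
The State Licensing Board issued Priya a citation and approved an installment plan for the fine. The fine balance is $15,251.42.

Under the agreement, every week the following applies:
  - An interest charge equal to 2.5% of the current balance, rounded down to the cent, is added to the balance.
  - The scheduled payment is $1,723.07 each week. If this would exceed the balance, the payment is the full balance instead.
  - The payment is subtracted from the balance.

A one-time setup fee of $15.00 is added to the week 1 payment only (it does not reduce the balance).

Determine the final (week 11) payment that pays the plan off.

# | Opening | Interest | Payment | Fee | End bal
1 | $15,251.42 | $381.28 | $1,723.07 | $15.00 | $13,909.63
2 | $13,909.63 | $347.74 | $1,723.07 | — | $12,534.30
3 | $12,534.30 | $313.35 | $1,723.07 | — | $11,124.58
4 | $11,124.58 | $278.11 | $1,723.07 | — | $9,679.62
5 | $9,679.62 | $241.99 | $1,723.07 | — | $8,198.54
6 | $8,198.54 | $204.96 | $1,723.07 | — | $6,680.43
7 | $6,680.43 | $167.01 | $1,723.07 | — | $5,124.37
8 | $5,124.37 | $128.10 | $1,723.07 | — | $3,529.40
9 | $3,529.40 | $88.23 | $1,723.07 | — | $1,894.56
10 | $1,894.56 | $47.36 | $1,723.07 | — | $218.85
11 | $218.85 | $5.47 | $224.32 | — | $0.00

$224.32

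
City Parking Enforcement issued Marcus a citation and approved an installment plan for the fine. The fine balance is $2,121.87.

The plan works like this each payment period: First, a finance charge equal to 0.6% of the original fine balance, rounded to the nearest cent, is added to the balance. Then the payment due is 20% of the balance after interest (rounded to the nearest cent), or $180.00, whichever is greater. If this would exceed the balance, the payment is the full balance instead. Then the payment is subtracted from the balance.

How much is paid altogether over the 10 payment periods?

$2,249.17

Payment period 1: opening $2,121.87; interest $12.73 → $2,134.60; payment $426.92; balance $1,707.68
Payment period 2: opening $1,707.68; interest $12.73 → $1,720.41; payment $344.08; balance $1,376.33
Payment period 3: opening $1,376.33; interest $12.73 → $1,389.06; payment $277.81; balance $1,111.25
Payment period 4: opening $1,111.25; interest $12.73 → $1,123.98; payment $224.80; balance $899.18
Payment period 5: opening $899.18; interest $12.73 → $911.91; payment $182.38; balance $729.53
Payment period 6: opening $729.53; interest $12.73 → $742.26; payment $180.00; balance $562.26
Payment period 7: opening $562.26; interest $12.73 → $574.99; payment $180.00; balance $394.99
Payment period 8: opening $394.99; interest $12.73 → $407.72; payment $180.00; balance $227.72
Payment period 9: opening $227.72; interest $12.73 → $240.45; payment $180.00; balance $60.45
Payment period 10: opening $60.45; interest $12.73 → $73.18; payment $73.18; balance $0.00
Total paid: $2,249.17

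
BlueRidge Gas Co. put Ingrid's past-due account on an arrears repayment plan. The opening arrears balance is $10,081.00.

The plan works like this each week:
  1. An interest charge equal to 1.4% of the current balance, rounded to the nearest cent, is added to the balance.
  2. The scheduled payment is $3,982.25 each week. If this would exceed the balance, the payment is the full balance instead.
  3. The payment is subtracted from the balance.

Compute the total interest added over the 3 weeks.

$261.32

Week 1: opening $10,081.00; interest $141.13 → $10,222.13; payment $3,982.25; balance $6,239.88
Week 2: opening $6,239.88; interest $87.36 → $6,327.24; payment $3,982.25; balance $2,344.99
Week 3: opening $2,344.99; interest $32.83 → $2,377.82; payment $2,377.82; balance $0.00
Total interest: $141.13 + $87.36 + $32.83 = $261.32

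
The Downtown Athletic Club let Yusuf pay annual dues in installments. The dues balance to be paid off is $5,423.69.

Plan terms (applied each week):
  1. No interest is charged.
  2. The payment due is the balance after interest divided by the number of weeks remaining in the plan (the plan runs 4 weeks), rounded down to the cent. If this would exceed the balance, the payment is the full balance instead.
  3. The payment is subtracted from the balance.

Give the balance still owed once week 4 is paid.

Week 1: opening $5,423.69; payment $1,355.92; balance $4,067.77
Week 2: opening $4,067.77; payment $1,355.92; balance $2,711.85
Week 3: opening $2,711.85; payment $1,355.92; balance $1,355.93
Week 4: opening $1,355.93; payment $1,355.93; balance $0.00

$0.00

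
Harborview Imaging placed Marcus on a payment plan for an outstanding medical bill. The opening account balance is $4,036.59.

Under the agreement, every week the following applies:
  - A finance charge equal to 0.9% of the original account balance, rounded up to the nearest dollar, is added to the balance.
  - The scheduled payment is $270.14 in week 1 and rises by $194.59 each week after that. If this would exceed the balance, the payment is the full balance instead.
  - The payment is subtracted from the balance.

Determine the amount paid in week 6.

$961.99

Week 1: $4,036.59 +$37.00 interest = $4,073.59; pay $270.14 → $3,803.45
Week 2: $3,803.45 +$37.00 interest = $3,840.45; pay $464.73 → $3,375.72
Week 3: $3,375.72 +$37.00 interest = $3,412.72; pay $659.32 → $2,753.40
Week 4: $2,753.40 +$37.00 interest = $2,790.40; pay $853.91 → $1,936.49
Week 5: $1,936.49 +$37.00 interest = $1,973.49; pay $1,048.50 → $924.99
Week 6: $924.99 +$37.00 interest = $961.99; pay $961.99 → $0.00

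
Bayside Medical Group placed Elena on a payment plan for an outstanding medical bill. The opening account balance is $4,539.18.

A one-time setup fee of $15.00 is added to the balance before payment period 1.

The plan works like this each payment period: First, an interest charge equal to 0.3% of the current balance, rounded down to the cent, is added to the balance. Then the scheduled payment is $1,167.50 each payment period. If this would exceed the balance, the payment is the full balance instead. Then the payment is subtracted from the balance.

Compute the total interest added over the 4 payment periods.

$33.82

# | Opening | Interest | Payment | End bal
1 | $4,554.18 | $13.66 | $1,167.50 | $3,400.34
2 | $3,400.34 | $10.20 | $1,167.50 | $2,243.04
3 | $2,243.04 | $6.72 | $1,167.50 | $1,082.26
4 | $1,082.26 | $3.24 | $1,085.50 | $0.00
Total interest: $13.66 + $10.20 + $6.72 + $3.24 = $33.82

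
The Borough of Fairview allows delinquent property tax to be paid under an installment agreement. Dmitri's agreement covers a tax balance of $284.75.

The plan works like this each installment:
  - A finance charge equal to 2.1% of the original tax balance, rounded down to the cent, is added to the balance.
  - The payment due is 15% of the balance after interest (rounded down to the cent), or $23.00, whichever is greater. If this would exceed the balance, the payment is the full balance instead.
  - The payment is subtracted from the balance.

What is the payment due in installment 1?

# | Opening | Interest | Payment | End bal
1 | $284.75 | $5.97 | $43.60 | $247.12

$43.60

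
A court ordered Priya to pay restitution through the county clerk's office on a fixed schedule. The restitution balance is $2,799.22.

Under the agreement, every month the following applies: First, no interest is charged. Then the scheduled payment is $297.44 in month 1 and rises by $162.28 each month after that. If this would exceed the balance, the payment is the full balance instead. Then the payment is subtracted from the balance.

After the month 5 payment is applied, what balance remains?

Month 1: opening $2,799.22; payment $297.44; balance $2,501.78
Month 2: opening $2,501.78; payment $459.72; balance $2,042.06
Month 3: opening $2,042.06; payment $622.00; balance $1,420.06
Month 4: opening $1,420.06; payment $784.28; balance $635.78
Month 5: opening $635.78; payment $635.78; balance $0.00

$0.00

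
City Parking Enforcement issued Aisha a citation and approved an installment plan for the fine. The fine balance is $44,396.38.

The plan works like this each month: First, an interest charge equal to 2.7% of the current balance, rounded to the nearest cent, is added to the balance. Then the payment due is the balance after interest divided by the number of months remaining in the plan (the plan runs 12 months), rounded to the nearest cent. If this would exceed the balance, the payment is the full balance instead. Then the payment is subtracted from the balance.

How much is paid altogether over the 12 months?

$53,014.01

Month 1: opening $44,396.38; interest $1,198.70 → $45,595.08; payment $3,799.59; balance $41,795.49
Month 2: opening $41,795.49; interest $1,128.48 → $42,923.97; payment $3,902.18; balance $39,021.79
Month 3: opening $39,021.79; interest $1,053.59 → $40,075.38; payment $4,007.54; balance $36,067.84
Month 4: opening $36,067.84; interest $973.83 → $37,041.67; payment $4,115.74; balance $32,925.93
Month 5: opening $32,925.93; interest $889.00 → $33,814.93; payment $4,226.87; balance $29,588.06
Month 6: opening $29,588.06; interest $798.88 → $30,386.94; payment $4,340.99; balance $26,045.95
Month 7: opening $26,045.95; interest $703.24 → $26,749.19; payment $4,458.20; balance $22,290.99
Month 8: opening $22,290.99; interest $601.86 → $22,892.85; payment $4,578.57; balance $18,314.28
Month 9: opening $18,314.28; interest $494.49 → $18,808.77; payment $4,702.19; balance $14,106.58
Month 10: opening $14,106.58; interest $380.88 → $14,487.46; payment $4,829.15; balance $9,658.31
Month 11: opening $9,658.31; interest $260.77 → $9,919.08; payment $4,959.54; balance $4,959.54
Month 12: opening $4,959.54; interest $133.91 → $5,093.45; payment $5,093.45; balance $0.00
Total paid: $53,014.01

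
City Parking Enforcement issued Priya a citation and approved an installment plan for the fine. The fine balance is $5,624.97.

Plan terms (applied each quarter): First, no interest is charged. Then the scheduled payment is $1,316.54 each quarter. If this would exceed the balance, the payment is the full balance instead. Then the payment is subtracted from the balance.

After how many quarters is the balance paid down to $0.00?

Quarter 1: $5,624.97 − $1,316.54 → $4,308.43
Quarter 2: $4,308.43 − $1,316.54 → $2,991.89
Quarter 3: $2,991.89 − $1,316.54 → $1,675.35
Quarter 4: $1,675.35 − $1,316.54 → $358.81
Quarter 5: $358.81 − $358.81 → $0.00
Balance reaches $0.00 in quarter 5.

5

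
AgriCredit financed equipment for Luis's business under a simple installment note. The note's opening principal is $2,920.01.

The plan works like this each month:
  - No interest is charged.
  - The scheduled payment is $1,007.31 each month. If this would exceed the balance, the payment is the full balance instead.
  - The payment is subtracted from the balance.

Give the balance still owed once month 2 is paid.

Month 1: $2,920.01 − $1,007.31 → $1,912.70
Month 2: $1,912.70 − $1,007.31 → $905.39

$905.39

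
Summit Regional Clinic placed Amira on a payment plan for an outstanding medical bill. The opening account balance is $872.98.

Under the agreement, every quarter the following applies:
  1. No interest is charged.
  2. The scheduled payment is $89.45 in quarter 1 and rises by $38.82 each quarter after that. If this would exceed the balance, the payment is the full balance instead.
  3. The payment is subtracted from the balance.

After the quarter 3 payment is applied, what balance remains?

$488.17

Quarter 1: $872.98 − $89.45 → $783.53
Quarter 2: $783.53 − $128.27 → $655.26
Quarter 3: $655.26 − $167.09 → $488.17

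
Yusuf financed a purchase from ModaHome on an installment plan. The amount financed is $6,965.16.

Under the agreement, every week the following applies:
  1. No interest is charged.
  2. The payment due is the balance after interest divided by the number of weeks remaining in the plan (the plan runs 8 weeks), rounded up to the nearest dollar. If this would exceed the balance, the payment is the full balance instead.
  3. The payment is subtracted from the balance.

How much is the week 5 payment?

$871.00

Week 1: opening $6,965.16; payment $871.00; balance $6,094.16
Week 2: opening $6,094.16; payment $871.00; balance $5,223.16
Week 3: opening $5,223.16; payment $871.00; balance $4,352.16
Week 4: opening $4,352.16; payment $871.00; balance $3,481.16
Week 5: opening $3,481.16; payment $871.00; balance $2,610.16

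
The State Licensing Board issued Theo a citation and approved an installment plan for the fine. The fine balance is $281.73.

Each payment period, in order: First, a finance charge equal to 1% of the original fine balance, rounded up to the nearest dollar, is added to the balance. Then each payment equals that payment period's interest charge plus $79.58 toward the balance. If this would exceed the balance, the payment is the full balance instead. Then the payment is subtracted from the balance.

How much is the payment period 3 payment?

$82.58

Payment period 1: opening $281.73; interest $3.00 → $284.73; payment $82.58; balance $202.15
Payment period 2: opening $202.15; interest $3.00 → $205.15; payment $82.58; balance $122.57
Payment period 3: opening $122.57; interest $3.00 → $125.57; payment $82.58; balance $42.99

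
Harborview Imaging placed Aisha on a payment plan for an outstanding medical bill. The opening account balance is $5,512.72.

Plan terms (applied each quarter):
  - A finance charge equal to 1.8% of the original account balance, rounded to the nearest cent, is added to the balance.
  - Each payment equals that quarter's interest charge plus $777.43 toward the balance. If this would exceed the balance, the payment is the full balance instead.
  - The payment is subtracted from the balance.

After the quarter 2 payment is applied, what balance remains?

# | Opening | Interest | Payment | End bal
1 | $5,512.72 | $99.23 | $876.66 | $4,735.29
2 | $4,735.29 | $99.23 | $876.66 | $3,957.86

$3,957.86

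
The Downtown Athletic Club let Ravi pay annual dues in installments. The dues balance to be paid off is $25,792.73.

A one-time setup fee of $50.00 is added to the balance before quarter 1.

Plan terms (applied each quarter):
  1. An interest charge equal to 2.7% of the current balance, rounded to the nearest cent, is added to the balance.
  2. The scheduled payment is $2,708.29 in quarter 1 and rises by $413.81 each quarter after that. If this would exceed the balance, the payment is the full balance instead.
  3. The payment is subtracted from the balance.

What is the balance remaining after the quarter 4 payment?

$14,941.12

Quarter 1: opening $25,842.73; interest $697.75 → $26,540.48; payment $2,708.29; balance $23,832.19
Quarter 2: opening $23,832.19; interest $643.47 → $24,475.66; payment $3,122.10; balance $21,353.56
Quarter 3: opening $21,353.56; interest $576.55 → $21,930.11; payment $3,535.91; balance $18,394.20
Quarter 4: opening $18,394.20; interest $496.64 → $18,890.84; payment $3,949.72; balance $14,941.12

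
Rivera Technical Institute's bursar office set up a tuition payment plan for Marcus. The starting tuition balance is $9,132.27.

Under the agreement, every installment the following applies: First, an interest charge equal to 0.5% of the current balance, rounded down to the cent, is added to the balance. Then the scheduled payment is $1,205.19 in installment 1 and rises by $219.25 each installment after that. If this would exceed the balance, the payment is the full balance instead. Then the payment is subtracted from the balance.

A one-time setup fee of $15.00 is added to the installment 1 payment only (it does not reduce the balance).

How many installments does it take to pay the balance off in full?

Installment 1: opening $9,132.27; interest $45.66 → $9,177.93; payment $1,205.19 (+ $15.00 fee); balance $7,972.74
Installment 2: opening $7,972.74; interest $39.86 → $8,012.60; payment $1,424.44; balance $6,588.16
Installment 3: opening $6,588.16; interest $32.94 → $6,621.10; payment $1,643.69; balance $4,977.41
Installment 4: opening $4,977.41; interest $24.88 → $5,002.29; payment $1,862.94; balance $3,139.35
Installment 5: opening $3,139.35; interest $15.69 → $3,155.04; payment $2,082.19; balance $1,072.85
Installment 6: opening $1,072.85; interest $5.36 → $1,078.21; payment $1,078.21; balance $0.00
Balance reaches $0.00 in installment 6.

6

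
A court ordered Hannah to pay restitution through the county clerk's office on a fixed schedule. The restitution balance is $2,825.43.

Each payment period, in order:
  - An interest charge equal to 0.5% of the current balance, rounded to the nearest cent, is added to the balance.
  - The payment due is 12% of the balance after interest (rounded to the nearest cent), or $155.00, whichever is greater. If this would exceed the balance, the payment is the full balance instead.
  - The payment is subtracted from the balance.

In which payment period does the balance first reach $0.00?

# | Opening | Interest | Payment | End bal
1 | $2,825.43 | $14.13 | $340.75 | $2,498.81
2 | $2,498.81 | $12.49 | $301.36 | $2,209.94
3 | $2,209.94 | $11.05 | $266.52 | $1,954.47
4 | $1,954.47 | $9.77 | $235.71 | $1,728.53
5 | $1,728.53 | $8.64 | $208.46 | $1,528.71
6 | $1,528.71 | $7.64 | $184.36 | $1,351.99
7 | $1,351.99 | $6.76 | $163.05 | $1,195.70
8 | $1,195.70 | $5.98 | $155.00 | $1,046.68
9 | $1,046.68 | $5.23 | $155.00 | $896.91
10 | $896.91 | $4.48 | $155.00 | $746.39
11 | $746.39 | $3.73 | $155.00 | $595.12
12 | $595.12 | $2.98 | $155.00 | $443.10
13 | $443.10 | $2.22 | $155.00 | $290.32
14 | $290.32 | $1.45 | $155.00 | $136.77
15 | $136.77 | $0.68 | $137.45 | $0.00
Balance reaches $0.00 in payment period 15.

15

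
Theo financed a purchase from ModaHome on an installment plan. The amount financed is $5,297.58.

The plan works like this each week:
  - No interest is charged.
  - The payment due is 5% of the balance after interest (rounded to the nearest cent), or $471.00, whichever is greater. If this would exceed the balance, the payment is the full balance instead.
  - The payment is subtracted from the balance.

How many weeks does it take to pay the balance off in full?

12

# | Opening | Payment | End bal
1 | $5,297.58 | $471.00 | $4,826.58
2 | $4,826.58 | $471.00 | $4,355.58
3 | $4,355.58 | $471.00 | $3,884.58
4 | $3,884.58 | $471.00 | $3,413.58
5 | $3,413.58 | $471.00 | $2,942.58
6 | $2,942.58 | $471.00 | $2,471.58
7 | $2,471.58 | $471.00 | $2,000.58
8 | $2,000.58 | $471.00 | $1,529.58
9 | $1,529.58 | $471.00 | $1,058.58
10 | $1,058.58 | $471.00 | $587.58
11 | $587.58 | $471.00 | $116.58
12 | $116.58 | $116.58 | $0.00
Balance reaches $0.00 in week 12.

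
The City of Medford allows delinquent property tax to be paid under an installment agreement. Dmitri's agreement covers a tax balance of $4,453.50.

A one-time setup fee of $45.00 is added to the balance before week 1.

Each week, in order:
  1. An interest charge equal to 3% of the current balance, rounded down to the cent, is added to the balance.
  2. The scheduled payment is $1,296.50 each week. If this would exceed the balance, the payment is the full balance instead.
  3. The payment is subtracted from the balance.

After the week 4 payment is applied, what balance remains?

$0.00

# | Opening | Interest | Payment | End bal
1 | $4,498.50 | $134.95 | $1,296.50 | $3,336.95
2 | $3,336.95 | $100.10 | $1,296.50 | $2,140.55
3 | $2,140.55 | $64.21 | $1,296.50 | $908.26
4 | $908.26 | $27.24 | $935.50 | $0.00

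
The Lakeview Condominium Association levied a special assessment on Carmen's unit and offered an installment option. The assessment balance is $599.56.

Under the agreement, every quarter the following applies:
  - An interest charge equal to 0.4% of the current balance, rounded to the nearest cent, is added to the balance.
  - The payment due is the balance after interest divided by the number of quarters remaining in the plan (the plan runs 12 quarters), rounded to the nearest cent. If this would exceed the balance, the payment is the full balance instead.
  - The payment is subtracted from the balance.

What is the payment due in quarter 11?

$52.21

Quarter 1: $599.56 +$2.40 interest = $601.96; pay $50.16 → $551.80
Quarter 2: $551.80 +$2.21 interest = $554.01; pay $50.36 → $503.65
Quarter 3: $503.65 +$2.01 interest = $505.66; pay $50.57 → $455.09
Quarter 4: $455.09 +$1.82 interest = $456.91; pay $50.77 → $406.14
Quarter 5: $406.14 +$1.62 interest = $407.76; pay $50.97 → $356.79
Quarter 6: $356.79 +$1.43 interest = $358.22; pay $51.17 → $307.05
Quarter 7: $307.05 +$1.23 interest = $308.28; pay $51.38 → $256.90
Quarter 8: $256.90 +$1.03 interest = $257.93; pay $51.59 → $206.34
Quarter 9: $206.34 +$0.83 interest = $207.17; pay $51.79 → $155.38
Quarter 10: $155.38 +$0.62 interest = $156.00; pay $52.00 → $104.00
Quarter 11: $104.00 +$0.42 interest = $104.42; pay $52.21 → $52.21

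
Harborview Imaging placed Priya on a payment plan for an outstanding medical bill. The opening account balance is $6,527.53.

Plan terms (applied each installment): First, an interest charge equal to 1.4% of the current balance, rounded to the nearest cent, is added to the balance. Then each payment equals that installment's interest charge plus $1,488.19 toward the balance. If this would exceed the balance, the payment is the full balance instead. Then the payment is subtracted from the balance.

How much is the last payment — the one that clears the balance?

$582.82

Installment 1: $6,527.53 +$91.39 interest = $6,618.92; pay $1,579.58 → $5,039.34
Installment 2: $5,039.34 +$70.55 interest = $5,109.89; pay $1,558.74 → $3,551.15
Installment 3: $3,551.15 +$49.72 interest = $3,600.87; pay $1,537.91 → $2,062.96
Installment 4: $2,062.96 +$28.88 interest = $2,091.84; pay $1,517.07 → $574.77
Installment 5: $574.77 +$8.05 interest = $582.82; pay $582.82 → $0.00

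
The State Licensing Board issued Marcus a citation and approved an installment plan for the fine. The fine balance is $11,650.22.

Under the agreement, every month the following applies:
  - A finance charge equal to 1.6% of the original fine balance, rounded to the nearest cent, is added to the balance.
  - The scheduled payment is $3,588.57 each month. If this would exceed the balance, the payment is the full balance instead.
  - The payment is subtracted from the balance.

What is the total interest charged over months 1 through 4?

# | Opening | Interest | Payment | End bal
1 | $11,650.22 | $186.40 | $3,588.57 | $8,248.05
2 | $8,248.05 | $186.40 | $3,588.57 | $4,845.88
3 | $4,845.88 | $186.40 | $3,588.57 | $1,443.71
4 | $1,443.71 | $186.40 | $1,630.11 | $0.00
Total interest: $186.40 + $186.40 + $186.40 + $186.40 = $745.60

$745.60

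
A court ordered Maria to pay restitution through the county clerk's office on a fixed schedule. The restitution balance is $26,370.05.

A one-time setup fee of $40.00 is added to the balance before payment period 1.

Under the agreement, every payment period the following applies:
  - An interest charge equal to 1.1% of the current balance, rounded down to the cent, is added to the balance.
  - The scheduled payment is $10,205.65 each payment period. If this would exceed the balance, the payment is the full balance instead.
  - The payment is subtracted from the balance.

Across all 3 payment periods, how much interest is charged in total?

$543.12

# | Opening | Interest | Payment | End bal
1 | $26,410.05 | $290.51 | $10,205.65 | $16,494.91
2 | $16,494.91 | $181.44 | $10,205.65 | $6,470.70
3 | $6,470.70 | $71.17 | $6,541.87 | $0.00
Total interest: $290.51 + $181.44 + $71.17 = $543.12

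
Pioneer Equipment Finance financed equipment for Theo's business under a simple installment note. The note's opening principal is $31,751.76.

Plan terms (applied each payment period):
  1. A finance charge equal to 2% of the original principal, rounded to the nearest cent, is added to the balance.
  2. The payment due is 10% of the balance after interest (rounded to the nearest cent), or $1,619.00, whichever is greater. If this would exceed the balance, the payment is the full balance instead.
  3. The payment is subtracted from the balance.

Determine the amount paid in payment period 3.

Payment period 1: $31,751.76 +$635.04 interest = $32,386.80; pay $3,238.68 → $29,148.12
Payment period 2: $29,148.12 +$635.04 interest = $29,783.16; pay $2,978.32 → $26,804.84
Payment period 3: $26,804.84 +$635.04 interest = $27,439.88; pay $2,743.99 → $24,695.89

$2,743.99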